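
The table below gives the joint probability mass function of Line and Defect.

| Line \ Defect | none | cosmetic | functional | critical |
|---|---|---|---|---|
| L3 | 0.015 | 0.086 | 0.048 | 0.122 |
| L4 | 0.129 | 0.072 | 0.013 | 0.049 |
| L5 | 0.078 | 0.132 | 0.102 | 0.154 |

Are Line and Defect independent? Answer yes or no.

no

P(Line=L4) = 0.263 and P(Defect=none) = 0.222, so their product is 0.05839, but P(Line=L4, Defect=none) = 0.129. Since these differ, Line and Defect are not independent.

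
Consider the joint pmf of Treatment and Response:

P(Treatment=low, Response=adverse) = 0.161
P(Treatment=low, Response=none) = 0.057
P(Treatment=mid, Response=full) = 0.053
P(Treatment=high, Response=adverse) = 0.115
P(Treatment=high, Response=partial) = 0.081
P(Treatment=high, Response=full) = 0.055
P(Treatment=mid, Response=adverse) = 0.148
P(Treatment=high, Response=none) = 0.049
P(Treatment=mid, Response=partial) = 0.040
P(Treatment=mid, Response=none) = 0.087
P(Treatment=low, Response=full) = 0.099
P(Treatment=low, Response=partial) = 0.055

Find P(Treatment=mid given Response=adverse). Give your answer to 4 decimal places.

0.3491

P(Response=adverse) = 0.161 + 0.148 + 0.115 = 0.424.
P(Treatment=mid | Response=adverse) = 0.148/0.424 = 0.3491.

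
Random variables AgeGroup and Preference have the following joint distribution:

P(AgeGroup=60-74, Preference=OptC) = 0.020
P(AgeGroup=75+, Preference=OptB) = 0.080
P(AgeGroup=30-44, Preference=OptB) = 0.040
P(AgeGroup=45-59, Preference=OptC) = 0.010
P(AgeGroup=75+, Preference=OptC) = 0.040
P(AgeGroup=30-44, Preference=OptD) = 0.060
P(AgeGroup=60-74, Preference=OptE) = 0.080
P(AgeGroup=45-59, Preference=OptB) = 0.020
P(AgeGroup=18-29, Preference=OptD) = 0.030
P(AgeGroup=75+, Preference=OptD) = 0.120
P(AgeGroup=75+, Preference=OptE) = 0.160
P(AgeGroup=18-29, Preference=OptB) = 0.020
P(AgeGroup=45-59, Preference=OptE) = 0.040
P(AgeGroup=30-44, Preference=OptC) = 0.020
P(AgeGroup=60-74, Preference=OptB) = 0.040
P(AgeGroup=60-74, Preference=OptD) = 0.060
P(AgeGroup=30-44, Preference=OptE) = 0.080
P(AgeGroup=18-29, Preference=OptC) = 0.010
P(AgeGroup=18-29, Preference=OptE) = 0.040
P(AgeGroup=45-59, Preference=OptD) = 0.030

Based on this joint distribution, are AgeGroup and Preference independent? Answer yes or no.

yes

Every cell satisfies P(AgeGroup,Preference) = P(AgeGroup)·P(Preference). For instance P(AgeGroup=45-59) = 0.100, P(Preference=OptE) = 0.400, and 0.100×0.400 = 0.040 matches the joint entry. So AgeGroup and Preference are independent.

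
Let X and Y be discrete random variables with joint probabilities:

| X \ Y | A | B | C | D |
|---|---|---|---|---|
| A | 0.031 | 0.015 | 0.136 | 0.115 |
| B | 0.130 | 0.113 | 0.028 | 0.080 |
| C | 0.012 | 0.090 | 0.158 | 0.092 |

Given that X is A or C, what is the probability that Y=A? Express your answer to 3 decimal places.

0.066

P(X=A) = 0.031 + 0.015 + 0.136 + 0.115 = 0.297.
P(X=C) = 0.012 + 0.090 + 0.158 + 0.092 = 0.352.
P(X ∈ {A, C}) = 0.297 + 0.352 = 0.649; P(Y=A, X ∈ {A, C}) = 0.031 + 0.012 = 0.043.
P(Y=A | X ∈ {A, C}) = 0.043/0.649 = 0.066.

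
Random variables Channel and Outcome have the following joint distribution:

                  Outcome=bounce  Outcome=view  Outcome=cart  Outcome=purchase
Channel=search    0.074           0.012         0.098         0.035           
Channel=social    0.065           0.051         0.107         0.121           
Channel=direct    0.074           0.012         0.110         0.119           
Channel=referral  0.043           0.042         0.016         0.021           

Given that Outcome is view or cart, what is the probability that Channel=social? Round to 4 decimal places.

0.3527

P(Outcome=view) = 0.012 + 0.051 + 0.012 + 0.042 = 0.117.
P(Outcome=cart) = 0.098 + 0.107 + 0.110 + 0.016 = 0.331.
P(Outcome ∈ {view, cart}) = 0.117 + 0.331 = 0.448; P(Channel=social, Outcome ∈ {view, cart}) = 0.051 + 0.107 = 0.158.
P(Channel=social | Outcome ∈ {view, cart}) = 0.158/0.448 = 0.3527.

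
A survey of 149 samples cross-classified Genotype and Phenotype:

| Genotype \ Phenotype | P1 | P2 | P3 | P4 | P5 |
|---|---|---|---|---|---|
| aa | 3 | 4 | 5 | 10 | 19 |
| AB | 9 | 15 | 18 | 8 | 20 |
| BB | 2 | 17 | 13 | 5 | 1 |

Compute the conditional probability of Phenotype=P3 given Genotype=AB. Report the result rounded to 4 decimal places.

Total with Genotype=AB: 9 + 15 + 18 + 8 + 20 = 70.
P(Phenotype=P3 | Genotype=AB) = 18/70 = 0.2571.

0.2571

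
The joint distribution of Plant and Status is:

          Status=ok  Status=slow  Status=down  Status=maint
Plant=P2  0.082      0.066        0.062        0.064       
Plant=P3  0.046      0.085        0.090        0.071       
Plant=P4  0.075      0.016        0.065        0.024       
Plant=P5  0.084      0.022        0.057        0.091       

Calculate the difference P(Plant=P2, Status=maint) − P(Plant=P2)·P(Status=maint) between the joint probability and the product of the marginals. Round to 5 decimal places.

P(Plant=P2) = 0.082 + 0.066 + 0.062 + 0.064 = 0.274.
P(Status=maint) = 0.064 + 0.071 + 0.024 + 0.091 = 0.250.
P(Plant=P2, Status=maint) − P(Plant=P2)P(Status=maint) = 0.064 − 0.274×0.250 = -0.00450.

-0.00450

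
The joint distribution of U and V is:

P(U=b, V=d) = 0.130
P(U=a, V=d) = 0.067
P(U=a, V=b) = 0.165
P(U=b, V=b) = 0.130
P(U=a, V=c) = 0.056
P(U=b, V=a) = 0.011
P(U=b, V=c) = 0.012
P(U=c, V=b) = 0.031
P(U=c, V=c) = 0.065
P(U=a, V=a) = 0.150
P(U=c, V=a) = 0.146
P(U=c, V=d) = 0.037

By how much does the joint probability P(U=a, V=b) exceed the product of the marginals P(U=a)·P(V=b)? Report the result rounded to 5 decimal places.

P(U=a) = 0.150 + 0.165 + 0.056 + 0.067 = 0.438.
P(V=b) = 0.165 + 0.130 + 0.031 = 0.326.
P(U=a, V=b) − P(U=a)P(V=b) = 0.165 − 0.438×0.326 = 0.02221.

0.02221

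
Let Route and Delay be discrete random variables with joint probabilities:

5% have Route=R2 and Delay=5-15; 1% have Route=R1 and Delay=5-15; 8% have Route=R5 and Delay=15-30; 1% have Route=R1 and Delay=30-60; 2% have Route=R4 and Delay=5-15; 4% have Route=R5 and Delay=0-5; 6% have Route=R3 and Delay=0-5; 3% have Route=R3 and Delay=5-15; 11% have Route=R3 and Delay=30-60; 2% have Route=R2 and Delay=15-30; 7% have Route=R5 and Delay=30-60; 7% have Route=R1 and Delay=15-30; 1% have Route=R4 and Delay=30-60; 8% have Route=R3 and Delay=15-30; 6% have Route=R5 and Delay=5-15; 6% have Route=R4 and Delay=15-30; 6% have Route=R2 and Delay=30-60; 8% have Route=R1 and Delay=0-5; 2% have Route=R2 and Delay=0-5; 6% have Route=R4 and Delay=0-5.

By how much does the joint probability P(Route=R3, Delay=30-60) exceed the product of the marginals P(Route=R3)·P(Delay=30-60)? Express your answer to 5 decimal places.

P(Route=R3) = 0.06 + 0.03 + 0.08 + 0.11 = 0.28.
P(Delay=30-60) = 0.01 + 0.06 + 0.11 + 0.01 + 0.07 = 0.26.
P(Route=R3, Delay=30-60) − P(Route=R3)P(Delay=30-60) = 0.11 − 0.28×0.26 = 0.03720.

0.03720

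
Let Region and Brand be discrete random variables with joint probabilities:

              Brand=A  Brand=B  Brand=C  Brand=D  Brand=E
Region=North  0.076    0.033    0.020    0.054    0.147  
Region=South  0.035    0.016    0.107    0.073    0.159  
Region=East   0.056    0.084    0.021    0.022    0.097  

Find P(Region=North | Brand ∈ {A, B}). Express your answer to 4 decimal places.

P(Brand=A) = 0.076 + 0.035 + 0.056 = 0.167.
P(Brand=B) = 0.033 + 0.016 + 0.084 = 0.133.
P(Brand ∈ {A, B}) = 0.167 + 0.133 = 0.300; P(Region=North, Brand ∈ {A, B}) = 0.076 + 0.033 = 0.109.
P(Region=North | Brand ∈ {A, B}) = 0.109/0.300 = 0.3633.

0.3633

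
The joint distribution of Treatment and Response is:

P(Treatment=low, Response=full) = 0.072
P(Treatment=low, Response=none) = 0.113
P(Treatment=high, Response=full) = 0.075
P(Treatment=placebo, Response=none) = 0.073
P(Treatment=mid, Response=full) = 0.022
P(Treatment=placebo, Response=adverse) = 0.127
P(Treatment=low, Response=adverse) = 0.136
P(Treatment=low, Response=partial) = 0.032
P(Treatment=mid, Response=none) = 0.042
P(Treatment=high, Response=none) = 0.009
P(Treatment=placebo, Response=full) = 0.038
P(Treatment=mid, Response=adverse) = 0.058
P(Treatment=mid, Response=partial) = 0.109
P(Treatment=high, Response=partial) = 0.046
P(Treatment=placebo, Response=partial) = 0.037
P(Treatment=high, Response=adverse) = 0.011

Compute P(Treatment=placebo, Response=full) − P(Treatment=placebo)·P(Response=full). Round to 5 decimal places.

P(Treatment=placebo) = 0.073 + 0.037 + 0.038 + 0.127 = 0.275.
P(Response=full) = 0.038 + 0.072 + 0.022 + 0.075 = 0.207.
P(Treatment=placebo, Response=full) − P(Treatment=placebo)P(Response=full) = 0.038 − 0.275×0.207 = -0.01893.

-0.01893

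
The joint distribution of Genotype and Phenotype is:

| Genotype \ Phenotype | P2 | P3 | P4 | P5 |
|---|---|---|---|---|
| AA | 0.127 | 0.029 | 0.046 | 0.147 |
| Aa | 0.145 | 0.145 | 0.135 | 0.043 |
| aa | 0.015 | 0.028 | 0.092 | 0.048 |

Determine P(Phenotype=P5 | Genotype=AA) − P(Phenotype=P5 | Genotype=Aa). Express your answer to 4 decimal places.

P(Genotype=AA) = 0.127 + 0.029 + 0.046 + 0.147 = 0.349; P(Phenotype=P5 | Genotype=AA) = 0.147/0.349 = 0.42120.
P(Genotype=Aa) = 0.145 + 0.145 + 0.135 + 0.043 = 0.468; P(Phenotype=P5 | Genotype=Aa) = 0.043/0.468 = 0.09188.
Difference = 0.3293.

0.3293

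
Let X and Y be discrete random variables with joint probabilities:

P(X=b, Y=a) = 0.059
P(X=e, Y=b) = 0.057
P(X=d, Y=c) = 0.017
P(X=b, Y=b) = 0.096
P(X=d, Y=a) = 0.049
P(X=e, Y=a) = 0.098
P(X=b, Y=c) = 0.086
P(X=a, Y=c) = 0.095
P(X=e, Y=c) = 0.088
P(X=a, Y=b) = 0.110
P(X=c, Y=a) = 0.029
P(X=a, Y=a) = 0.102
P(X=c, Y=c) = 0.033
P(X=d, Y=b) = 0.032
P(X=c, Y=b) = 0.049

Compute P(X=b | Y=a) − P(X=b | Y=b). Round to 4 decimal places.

-0.1040

P(Y=a) = 0.102 + 0.059 + 0.029 + 0.049 + 0.098 = 0.337; P(X=b | Y=a) = 0.059/0.337 = 0.17507.
P(Y=b) = 0.110 + 0.096 + 0.049 + 0.032 + 0.057 = 0.344; P(X=b | Y=b) = 0.096/0.344 = 0.27907.
Difference = -0.1040.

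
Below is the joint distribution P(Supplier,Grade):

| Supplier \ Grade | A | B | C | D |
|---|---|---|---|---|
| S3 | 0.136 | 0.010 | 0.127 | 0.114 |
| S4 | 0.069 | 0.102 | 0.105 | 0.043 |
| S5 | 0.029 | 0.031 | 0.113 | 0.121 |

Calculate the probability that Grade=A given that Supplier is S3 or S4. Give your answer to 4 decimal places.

0.2904

P(Supplier=S3) = 0.136 + 0.010 + 0.127 + 0.114 = 0.387.
P(Supplier=S4) = 0.069 + 0.102 + 0.105 + 0.043 = 0.319.
P(Supplier ∈ {S3, S4}) = 0.387 + 0.319 = 0.706; P(Grade=A, Supplier ∈ {S3, S4}) = 0.136 + 0.069 = 0.205.
P(Grade=A | Supplier ∈ {S3, S4}) = 0.205/0.706 = 0.2904.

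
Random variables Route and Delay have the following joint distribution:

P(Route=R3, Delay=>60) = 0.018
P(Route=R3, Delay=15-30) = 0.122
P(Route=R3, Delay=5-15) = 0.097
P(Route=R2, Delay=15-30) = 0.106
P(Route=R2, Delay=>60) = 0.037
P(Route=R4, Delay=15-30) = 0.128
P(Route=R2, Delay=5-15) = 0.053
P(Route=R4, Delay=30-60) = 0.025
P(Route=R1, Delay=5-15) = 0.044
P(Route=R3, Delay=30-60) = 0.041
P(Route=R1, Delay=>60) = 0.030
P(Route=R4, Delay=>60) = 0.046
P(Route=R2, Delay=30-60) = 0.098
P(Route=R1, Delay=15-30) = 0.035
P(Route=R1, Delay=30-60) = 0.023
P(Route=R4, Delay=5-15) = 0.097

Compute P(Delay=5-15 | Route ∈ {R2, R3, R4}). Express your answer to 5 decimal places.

P(Route=R2) = 0.053 + 0.106 + 0.098 + 0.037 = 0.294.
P(Route=R3) = 0.097 + 0.122 + 0.041 + 0.018 = 0.278.
P(Route=R4) = 0.097 + 0.128 + 0.025 + 0.046 = 0.296.
P(Route ∈ {R2, R3, R4}) = 0.294 + 0.278 + 0.296 = 0.868; P(Delay=5-15, Route ∈ {R2, R3, R4}) = 0.053 + 0.097 + 0.097 = 0.247.
P(Delay=5-15 | Route ∈ {R2, R3, R4}) = 0.247/0.868 = 0.28456.

0.28456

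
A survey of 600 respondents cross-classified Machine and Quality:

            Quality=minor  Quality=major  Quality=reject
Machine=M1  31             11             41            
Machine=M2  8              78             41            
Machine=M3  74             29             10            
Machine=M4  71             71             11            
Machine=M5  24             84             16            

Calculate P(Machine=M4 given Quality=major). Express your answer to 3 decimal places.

0.260

Total with Quality=major: 11 + 78 + 29 + 71 + 84 = 273.
P(Machine=M4 | Quality=major) = 71/273 = 0.260.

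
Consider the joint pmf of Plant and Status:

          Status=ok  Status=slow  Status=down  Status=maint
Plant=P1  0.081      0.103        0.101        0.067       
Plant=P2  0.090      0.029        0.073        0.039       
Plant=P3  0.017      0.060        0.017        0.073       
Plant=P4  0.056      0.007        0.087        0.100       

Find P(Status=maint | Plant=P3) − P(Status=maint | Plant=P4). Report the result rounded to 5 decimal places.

0.03713

P(Plant=P3) = 0.017 + 0.060 + 0.017 + 0.073 = 0.167; P(Status=maint | Plant=P3) = 0.073/0.167 = 0.437126.
P(Plant=P4) = 0.056 + 0.007 + 0.087 + 0.100 = 0.250; P(Status=maint | Plant=P4) = 0.100/0.250 = 0.400000.
Difference = 0.03713.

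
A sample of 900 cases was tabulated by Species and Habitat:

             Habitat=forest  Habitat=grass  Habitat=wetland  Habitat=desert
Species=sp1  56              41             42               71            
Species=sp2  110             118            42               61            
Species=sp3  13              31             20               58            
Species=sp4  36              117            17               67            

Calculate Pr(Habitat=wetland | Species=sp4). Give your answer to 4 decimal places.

0.0717

Total with Species=sp4: 36 + 117 + 17 + 67 = 237.
P(Habitat=wetland | Species=sp4) = 17/237 = 0.0717.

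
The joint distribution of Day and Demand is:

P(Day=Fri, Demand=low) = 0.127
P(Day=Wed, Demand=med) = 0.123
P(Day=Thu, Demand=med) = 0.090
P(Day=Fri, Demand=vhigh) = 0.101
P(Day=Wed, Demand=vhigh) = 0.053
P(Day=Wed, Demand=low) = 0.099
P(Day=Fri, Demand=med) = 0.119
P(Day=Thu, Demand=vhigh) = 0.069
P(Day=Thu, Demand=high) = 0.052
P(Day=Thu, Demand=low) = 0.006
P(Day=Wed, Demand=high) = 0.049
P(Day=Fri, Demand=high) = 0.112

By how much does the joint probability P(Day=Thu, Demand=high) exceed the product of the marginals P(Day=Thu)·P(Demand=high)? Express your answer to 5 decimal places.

0.00578

P(Day=Thu) = 0.006 + 0.090 + 0.052 + 0.069 = 0.217.
P(Demand=high) = 0.049 + 0.052 + 0.112 = 0.213.
P(Day=Thu, Demand=high) − P(Day=Thu)P(Demand=high) = 0.052 − 0.217×0.213 = 0.00578.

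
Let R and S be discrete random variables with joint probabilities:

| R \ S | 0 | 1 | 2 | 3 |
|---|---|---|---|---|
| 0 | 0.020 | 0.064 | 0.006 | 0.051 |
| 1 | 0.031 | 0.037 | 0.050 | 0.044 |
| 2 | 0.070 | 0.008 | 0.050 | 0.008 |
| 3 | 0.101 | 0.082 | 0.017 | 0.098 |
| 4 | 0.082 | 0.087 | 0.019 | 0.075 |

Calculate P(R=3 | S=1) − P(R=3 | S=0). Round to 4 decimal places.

-0.0373

P(S=1) = 0.064 + 0.037 + 0.008 + 0.082 + 0.087 = 0.278; P(R=3 | S=1) = 0.082/0.278 = 0.29496.
P(S=0) = 0.020 + 0.031 + 0.070 + 0.101 + 0.082 = 0.304; P(R=3 | S=0) = 0.101/0.304 = 0.33224.
Difference = -0.0373.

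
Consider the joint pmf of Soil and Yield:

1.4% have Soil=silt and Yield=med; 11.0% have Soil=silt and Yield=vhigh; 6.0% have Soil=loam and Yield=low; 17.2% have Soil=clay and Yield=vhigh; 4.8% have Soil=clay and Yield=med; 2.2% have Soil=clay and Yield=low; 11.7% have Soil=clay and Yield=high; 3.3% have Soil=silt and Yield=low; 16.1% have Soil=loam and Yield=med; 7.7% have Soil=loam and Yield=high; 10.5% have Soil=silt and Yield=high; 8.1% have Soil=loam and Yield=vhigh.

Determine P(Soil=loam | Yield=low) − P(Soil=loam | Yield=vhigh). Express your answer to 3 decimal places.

0.299

P(Yield=low) = 0.060 + 0.022 + 0.033 = 0.115; P(Soil=loam | Yield=low) = 0.060/0.115 = 0.5217.
P(Yield=vhigh) = 0.081 + 0.172 + 0.110 = 0.363; P(Soil=loam | Yield=vhigh) = 0.081/0.363 = 0.2231.
Difference = 0.299.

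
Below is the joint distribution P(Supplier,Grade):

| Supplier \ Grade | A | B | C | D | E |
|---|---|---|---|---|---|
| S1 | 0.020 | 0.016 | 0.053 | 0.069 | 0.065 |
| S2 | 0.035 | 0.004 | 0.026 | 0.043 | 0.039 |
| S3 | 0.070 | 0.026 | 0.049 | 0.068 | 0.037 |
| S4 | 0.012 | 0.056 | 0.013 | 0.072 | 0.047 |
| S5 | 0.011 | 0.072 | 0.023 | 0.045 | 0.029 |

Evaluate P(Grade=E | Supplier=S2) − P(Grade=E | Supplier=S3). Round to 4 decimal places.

0.1173

P(Supplier=S2) = 0.035 + 0.004 + 0.026 + 0.043 + 0.039 = 0.147; P(Grade=E | Supplier=S2) = 0.039/0.147 = 0.26531.
P(Supplier=S3) = 0.070 + 0.026 + 0.049 + 0.068 + 0.037 = 0.250; P(Grade=E | Supplier=S3) = 0.037/0.250 = 0.14800.
Difference = 0.1173.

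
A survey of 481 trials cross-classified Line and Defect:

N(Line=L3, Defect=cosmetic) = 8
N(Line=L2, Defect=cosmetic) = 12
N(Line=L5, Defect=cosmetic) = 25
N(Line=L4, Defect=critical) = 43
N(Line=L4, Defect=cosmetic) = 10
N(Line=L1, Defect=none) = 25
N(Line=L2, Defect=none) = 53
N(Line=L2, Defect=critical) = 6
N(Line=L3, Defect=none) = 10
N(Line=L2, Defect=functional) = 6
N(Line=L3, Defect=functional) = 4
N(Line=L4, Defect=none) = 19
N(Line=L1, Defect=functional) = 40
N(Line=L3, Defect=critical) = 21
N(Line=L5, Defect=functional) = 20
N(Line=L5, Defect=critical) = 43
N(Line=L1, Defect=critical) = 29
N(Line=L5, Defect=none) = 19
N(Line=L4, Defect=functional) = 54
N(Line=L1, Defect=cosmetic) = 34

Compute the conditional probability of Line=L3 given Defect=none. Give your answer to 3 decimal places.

0.079

Total with Defect=none: 25 + 53 + 10 + 19 + 19 = 126.
P(Line=L3 | Defect=none) = 10/126 = 0.079.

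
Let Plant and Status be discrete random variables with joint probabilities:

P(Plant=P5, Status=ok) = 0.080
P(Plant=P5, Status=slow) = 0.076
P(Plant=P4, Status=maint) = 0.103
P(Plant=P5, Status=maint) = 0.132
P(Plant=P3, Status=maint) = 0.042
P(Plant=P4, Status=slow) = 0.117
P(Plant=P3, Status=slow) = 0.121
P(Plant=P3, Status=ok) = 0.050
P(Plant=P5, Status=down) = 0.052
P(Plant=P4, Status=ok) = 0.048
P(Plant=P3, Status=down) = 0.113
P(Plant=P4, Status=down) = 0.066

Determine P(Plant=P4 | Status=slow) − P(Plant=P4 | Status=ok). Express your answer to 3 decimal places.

0.103

P(Status=slow) = 0.121 + 0.117 + 0.076 = 0.314; P(Plant=P4 | Status=slow) = 0.117/0.314 = 0.3726.
P(Status=ok) = 0.050 + 0.048 + 0.080 = 0.178; P(Plant=P4 | Status=ok) = 0.048/0.178 = 0.2697.
Difference = 0.103.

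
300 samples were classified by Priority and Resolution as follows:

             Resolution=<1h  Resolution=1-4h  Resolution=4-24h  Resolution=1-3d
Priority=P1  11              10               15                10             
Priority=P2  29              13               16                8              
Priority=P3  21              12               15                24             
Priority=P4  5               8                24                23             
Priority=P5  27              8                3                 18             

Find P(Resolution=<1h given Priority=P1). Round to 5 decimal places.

0.23913

Total with Priority=P1: 11 + 10 + 15 + 10 = 46.
P(Resolution=<1h | Priority=P1) = 11/46 = 0.23913.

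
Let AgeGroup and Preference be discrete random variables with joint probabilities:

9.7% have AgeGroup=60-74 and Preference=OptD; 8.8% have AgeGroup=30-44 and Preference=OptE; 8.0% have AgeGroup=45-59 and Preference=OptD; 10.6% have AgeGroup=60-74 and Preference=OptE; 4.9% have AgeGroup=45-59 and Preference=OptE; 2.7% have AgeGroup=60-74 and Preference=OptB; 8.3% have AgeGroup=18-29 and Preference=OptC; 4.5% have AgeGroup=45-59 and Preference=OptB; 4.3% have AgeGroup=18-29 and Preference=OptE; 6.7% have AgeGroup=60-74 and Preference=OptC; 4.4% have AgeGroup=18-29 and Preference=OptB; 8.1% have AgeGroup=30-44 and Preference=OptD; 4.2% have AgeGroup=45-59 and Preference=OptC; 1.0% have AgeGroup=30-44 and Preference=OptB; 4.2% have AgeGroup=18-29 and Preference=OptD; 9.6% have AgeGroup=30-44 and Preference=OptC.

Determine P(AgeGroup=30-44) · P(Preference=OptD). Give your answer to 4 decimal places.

0.0825

P(AgeGroup=30-44) = 0.010 + 0.096 + 0.081 + 0.088 = 0.275.
P(Preference=OptD) = 0.042 + 0.081 + 0.080 + 0.097 = 0.300.
Product: 0.275 × 0.300 = 0.0825.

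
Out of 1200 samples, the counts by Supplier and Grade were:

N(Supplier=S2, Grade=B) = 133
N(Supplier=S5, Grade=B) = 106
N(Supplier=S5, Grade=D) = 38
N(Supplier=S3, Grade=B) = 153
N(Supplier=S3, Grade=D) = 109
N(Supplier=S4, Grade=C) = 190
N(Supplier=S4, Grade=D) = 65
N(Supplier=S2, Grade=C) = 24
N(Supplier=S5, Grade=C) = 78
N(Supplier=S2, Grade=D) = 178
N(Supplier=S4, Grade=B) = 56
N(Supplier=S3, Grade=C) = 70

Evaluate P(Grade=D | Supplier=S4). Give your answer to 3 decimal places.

Total with Supplier=S4: 56 + 190 + 65 = 311.
P(Grade=D | Supplier=S4) = 65/311 = 0.209.

0.209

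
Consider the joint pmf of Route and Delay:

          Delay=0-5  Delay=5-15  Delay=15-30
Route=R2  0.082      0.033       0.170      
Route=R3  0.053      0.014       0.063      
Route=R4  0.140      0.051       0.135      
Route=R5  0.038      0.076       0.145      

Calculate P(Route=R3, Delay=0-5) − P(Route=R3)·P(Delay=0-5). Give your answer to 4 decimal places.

0.0123

P(Route=R3) = 0.053 + 0.014 + 0.063 = 0.130.
P(Delay=0-5) = 0.082 + 0.053 + 0.140 + 0.038 = 0.313.
P(Route=R3, Delay=0-5) − P(Route=R3)P(Delay=0-5) = 0.053 − 0.130×0.313 = 0.0123.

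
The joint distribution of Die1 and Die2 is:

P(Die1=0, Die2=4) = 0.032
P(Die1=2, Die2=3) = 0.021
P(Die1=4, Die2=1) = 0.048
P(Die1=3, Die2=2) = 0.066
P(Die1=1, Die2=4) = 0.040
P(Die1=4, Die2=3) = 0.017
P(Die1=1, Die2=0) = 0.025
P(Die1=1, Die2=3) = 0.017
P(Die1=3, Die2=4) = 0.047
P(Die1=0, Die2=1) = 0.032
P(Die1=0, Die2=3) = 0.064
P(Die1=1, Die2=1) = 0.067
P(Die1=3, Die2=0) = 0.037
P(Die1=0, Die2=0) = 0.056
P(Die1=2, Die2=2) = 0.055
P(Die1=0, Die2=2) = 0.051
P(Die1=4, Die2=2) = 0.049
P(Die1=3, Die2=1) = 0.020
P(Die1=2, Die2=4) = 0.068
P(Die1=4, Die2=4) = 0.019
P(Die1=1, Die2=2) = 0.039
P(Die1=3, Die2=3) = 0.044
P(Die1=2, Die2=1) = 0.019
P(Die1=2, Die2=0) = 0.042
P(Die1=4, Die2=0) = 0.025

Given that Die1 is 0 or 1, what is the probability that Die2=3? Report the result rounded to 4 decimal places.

P(Die1=0) = 0.056 + 0.032 + 0.051 + 0.064 + 0.032 = 0.235.
P(Die1=1) = 0.025 + 0.067 + 0.039 + 0.017 + 0.040 = 0.188.
P(Die1 ∈ {0, 1}) = 0.235 + 0.188 = 0.423; P(Die2=3, Die1 ∈ {0, 1}) = 0.064 + 0.017 = 0.081.
P(Die2=3 | Die1 ∈ {0, 1}) = 0.081/0.423 = 0.1915.

0.1915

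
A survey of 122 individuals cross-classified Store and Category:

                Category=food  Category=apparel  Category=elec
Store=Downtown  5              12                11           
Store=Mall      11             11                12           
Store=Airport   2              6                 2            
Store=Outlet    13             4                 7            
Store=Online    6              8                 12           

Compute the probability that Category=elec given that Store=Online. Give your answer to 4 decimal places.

Total with Store=Online: 6 + 8 + 12 = 26.
P(Category=elec | Store=Online) = 12/26 = 0.4615.

0.4615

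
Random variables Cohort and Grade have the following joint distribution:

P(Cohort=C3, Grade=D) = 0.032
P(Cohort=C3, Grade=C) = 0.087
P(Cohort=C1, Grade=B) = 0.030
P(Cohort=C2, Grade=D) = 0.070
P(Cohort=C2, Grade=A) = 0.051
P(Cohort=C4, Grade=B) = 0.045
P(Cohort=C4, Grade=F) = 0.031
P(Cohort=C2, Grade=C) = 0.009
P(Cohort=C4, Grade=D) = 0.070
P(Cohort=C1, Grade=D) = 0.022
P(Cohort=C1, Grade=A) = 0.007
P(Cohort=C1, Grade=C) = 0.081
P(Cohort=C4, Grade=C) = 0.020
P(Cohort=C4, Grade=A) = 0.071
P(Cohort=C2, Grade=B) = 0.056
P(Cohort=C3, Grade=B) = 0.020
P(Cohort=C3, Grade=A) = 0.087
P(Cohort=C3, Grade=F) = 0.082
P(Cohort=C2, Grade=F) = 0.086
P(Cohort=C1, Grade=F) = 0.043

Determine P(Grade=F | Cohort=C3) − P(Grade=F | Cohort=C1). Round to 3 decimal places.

P(Cohort=C3) = 0.087 + 0.020 + 0.087 + 0.032 + 0.082 = 0.308; P(Grade=F | Cohort=C3) = 0.082/0.308 = 0.2662.
P(Cohort=C1) = 0.007 + 0.030 + 0.081 + 0.022 + 0.043 = 0.183; P(Grade=F | Cohort=C1) = 0.043/0.183 = 0.2350.
Difference = 0.031.

0.031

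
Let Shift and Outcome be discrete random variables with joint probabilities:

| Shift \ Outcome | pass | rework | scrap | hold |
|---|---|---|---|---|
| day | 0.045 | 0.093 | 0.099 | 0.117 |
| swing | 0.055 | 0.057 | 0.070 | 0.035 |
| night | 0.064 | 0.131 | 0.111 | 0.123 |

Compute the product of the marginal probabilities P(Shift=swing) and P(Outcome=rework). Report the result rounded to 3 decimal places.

P(Shift=swing) = 0.055 + 0.057 + 0.070 + 0.035 = 0.217.
P(Outcome=rework) = 0.093 + 0.057 + 0.131 = 0.281.
Product: 0.217 × 0.281 = 0.061.

0.061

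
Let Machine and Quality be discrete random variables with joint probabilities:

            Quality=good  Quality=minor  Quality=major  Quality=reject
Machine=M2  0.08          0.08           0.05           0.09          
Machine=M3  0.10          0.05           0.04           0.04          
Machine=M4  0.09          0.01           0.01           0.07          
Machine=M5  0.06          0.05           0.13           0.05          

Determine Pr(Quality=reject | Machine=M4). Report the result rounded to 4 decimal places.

0.3889

P(Machine=M4) = 0.09 + 0.01 + 0.01 + 0.07 = 0.18.
P(Quality=reject | Machine=M4) = 0.07/0.18 = 0.3889.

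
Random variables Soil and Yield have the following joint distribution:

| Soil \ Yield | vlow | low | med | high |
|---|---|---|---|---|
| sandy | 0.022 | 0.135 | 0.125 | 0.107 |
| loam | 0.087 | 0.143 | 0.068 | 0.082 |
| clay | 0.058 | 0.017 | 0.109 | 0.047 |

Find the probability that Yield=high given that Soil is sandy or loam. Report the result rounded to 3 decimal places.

0.246

P(Soil=sandy) = 0.022 + 0.135 + 0.125 + 0.107 = 0.389.
P(Soil=loam) = 0.087 + 0.143 + 0.068 + 0.082 = 0.380.
P(Soil ∈ {sandy, loam}) = 0.389 + 0.380 = 0.769; P(Yield=high, Soil ∈ {sandy, loam}) = 0.107 + 0.082 = 0.189.
P(Yield=high | Soil ∈ {sandy, loam}) = 0.189/0.769 = 0.246.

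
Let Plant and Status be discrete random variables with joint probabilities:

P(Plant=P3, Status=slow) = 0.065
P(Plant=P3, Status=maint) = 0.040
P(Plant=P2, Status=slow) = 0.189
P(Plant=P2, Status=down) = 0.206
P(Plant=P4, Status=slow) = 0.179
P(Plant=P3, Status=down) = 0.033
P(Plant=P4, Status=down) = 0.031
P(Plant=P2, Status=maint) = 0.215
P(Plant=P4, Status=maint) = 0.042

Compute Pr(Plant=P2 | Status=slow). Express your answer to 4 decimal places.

0.4365

P(Status=slow) = 0.189 + 0.065 + 0.179 = 0.433.
P(Plant=P2 | Status=slow) = 0.189/0.433 = 0.4365.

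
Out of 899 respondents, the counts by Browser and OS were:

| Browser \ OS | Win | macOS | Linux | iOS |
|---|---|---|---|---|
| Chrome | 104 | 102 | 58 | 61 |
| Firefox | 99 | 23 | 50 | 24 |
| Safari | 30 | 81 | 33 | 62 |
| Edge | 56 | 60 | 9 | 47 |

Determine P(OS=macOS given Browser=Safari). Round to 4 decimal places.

Total with Browser=Safari: 30 + 81 + 33 + 62 = 206.
P(OS=macOS | Browser=Safari) = 81/206 = 0.3932.

0.3932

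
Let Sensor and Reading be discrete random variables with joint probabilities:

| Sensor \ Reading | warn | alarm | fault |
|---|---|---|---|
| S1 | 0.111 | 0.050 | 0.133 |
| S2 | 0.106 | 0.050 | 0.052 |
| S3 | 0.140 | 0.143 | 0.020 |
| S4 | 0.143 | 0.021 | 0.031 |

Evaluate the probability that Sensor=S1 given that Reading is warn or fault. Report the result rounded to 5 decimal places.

P(Reading=warn) = 0.111 + 0.106 + 0.140 + 0.143 = 0.500.
P(Reading=fault) = 0.133 + 0.052 + 0.020 + 0.031 = 0.236.
P(Reading ∈ {warn, fault}) = 0.500 + 0.236 = 0.736; P(Sensor=S1, Reading ∈ {warn, fault}) = 0.111 + 0.133 = 0.244.
P(Sensor=S1 | Reading ∈ {warn, fault}) = 0.244/0.736 = 0.33152.

0.33152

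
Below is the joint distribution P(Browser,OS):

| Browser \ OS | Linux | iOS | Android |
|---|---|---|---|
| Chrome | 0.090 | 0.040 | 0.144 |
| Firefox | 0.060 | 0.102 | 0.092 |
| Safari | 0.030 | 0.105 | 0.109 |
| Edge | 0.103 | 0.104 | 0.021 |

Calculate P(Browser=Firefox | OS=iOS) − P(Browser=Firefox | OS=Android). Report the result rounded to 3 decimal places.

P(OS=iOS) = 0.040 + 0.102 + 0.105 + 0.104 = 0.351; P(Browser=Firefox | OS=iOS) = 0.102/0.351 = 0.2906.
P(OS=Android) = 0.144 + 0.092 + 0.109 + 0.021 = 0.366; P(Browser=Firefox | OS=Android) = 0.092/0.366 = 0.2514.
Difference = 0.039.

0.039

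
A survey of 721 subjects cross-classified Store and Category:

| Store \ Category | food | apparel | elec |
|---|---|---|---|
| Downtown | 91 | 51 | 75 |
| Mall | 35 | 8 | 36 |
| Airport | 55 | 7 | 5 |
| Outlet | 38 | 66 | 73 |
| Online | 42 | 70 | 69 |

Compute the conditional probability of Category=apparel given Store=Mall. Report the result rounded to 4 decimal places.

0.1013

Total with Store=Mall: 35 + 8 + 36 = 79.
P(Category=apparel | Store=Mall) = 8/79 = 0.1013.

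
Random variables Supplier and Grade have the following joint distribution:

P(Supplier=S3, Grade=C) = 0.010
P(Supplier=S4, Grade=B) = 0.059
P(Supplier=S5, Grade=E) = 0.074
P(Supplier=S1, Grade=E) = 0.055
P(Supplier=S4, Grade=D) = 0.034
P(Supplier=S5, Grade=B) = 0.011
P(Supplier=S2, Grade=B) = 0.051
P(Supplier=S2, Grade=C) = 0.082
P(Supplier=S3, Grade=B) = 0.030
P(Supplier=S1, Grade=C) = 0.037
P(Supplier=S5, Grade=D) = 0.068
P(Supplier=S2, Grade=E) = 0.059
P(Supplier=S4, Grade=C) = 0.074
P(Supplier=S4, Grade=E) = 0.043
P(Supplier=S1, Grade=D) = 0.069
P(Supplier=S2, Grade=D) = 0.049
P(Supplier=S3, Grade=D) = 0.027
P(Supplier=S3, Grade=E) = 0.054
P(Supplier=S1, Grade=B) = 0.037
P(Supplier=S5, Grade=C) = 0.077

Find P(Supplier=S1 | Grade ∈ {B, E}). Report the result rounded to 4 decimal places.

P(Grade=B) = 0.037 + 0.051 + 0.030 + 0.059 + 0.011 = 0.188.
P(Grade=E) = 0.055 + 0.059 + 0.054 + 0.043 + 0.074 = 0.285.
P(Grade ∈ {B, E}) = 0.188 + 0.285 = 0.473; P(Supplier=S1, Grade ∈ {B, E}) = 0.037 + 0.055 = 0.092.
P(Supplier=S1 | Grade ∈ {B, E}) = 0.092/0.473 = 0.1945.

0.1945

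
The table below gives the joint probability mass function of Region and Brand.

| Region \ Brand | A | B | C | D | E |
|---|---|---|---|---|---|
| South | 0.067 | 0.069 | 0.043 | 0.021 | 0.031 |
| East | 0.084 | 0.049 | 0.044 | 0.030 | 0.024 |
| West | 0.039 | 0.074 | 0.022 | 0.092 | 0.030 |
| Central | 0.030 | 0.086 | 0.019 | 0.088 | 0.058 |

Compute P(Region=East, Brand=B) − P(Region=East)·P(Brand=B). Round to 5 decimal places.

P(Region=East) = 0.084 + 0.049 + 0.044 + 0.030 + 0.024 = 0.231.
P(Brand=B) = 0.069 + 0.049 + 0.074 + 0.086 = 0.278.
P(Region=East, Brand=B) − P(Region=East)P(Brand=B) = 0.049 − 0.231×0.278 = -0.01522.

-0.01522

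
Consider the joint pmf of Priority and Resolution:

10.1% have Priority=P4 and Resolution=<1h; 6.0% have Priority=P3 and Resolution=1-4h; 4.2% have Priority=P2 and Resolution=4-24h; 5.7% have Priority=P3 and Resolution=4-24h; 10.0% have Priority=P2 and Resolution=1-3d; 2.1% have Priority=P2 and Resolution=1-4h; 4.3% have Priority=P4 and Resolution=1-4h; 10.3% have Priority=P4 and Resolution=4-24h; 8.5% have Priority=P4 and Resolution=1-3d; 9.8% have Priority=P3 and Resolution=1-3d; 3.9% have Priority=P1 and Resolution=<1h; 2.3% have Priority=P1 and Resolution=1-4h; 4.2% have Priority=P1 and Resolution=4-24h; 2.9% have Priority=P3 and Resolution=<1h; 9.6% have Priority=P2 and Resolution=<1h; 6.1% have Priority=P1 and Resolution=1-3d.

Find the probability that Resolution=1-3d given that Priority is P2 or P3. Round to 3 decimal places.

P(Priority=P2) = 0.096 + 0.021 + 0.042 + 0.100 = 0.259.
P(Priority=P3) = 0.029 + 0.060 + 0.057 + 0.098 = 0.244.
P(Priority ∈ {P2, P3}) = 0.259 + 0.244 = 0.503; P(Resolution=1-3d, Priority ∈ {P2, P3}) = 0.100 + 0.098 = 0.198.
P(Resolution=1-3d | Priority ∈ {P2, P3}) = 0.198/0.503 = 0.394.

0.394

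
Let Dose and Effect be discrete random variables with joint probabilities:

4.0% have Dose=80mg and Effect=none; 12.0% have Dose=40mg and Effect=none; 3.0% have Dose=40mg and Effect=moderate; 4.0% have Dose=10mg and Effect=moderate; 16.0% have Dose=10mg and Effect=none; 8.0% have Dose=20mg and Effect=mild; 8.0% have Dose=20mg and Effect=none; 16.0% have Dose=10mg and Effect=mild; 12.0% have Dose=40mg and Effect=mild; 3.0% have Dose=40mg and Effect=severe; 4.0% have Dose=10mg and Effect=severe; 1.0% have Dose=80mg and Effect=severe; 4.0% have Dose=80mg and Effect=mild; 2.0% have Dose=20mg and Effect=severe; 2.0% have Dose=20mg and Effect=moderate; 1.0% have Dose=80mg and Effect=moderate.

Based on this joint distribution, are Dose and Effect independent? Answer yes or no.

Every cell satisfies P(Dose,Effect) = P(Dose)·P(Effect). For instance P(Dose=80mg) = 0.100, P(Effect=none) = 0.400, and 0.100×0.400 = 0.040 matches the joint entry. So Dose and Effect are independent.

yes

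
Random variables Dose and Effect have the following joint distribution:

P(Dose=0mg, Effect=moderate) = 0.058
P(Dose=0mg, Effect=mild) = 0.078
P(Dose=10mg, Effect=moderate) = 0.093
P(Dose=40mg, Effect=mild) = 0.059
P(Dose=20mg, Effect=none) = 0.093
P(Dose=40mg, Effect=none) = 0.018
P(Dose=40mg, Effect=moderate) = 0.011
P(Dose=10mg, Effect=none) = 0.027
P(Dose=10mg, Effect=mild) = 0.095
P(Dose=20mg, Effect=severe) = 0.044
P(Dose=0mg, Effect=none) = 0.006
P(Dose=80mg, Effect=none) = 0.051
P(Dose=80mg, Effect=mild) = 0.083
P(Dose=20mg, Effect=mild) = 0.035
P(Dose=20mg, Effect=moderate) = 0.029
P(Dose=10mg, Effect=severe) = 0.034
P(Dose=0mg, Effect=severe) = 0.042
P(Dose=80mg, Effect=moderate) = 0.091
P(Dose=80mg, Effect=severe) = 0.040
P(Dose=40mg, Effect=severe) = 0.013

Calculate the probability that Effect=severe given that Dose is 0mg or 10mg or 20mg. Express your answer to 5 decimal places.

0.18927

P(Dose=0mg) = 0.006 + 0.078 + 0.058 + 0.042 = 0.184.
P(Dose=10mg) = 0.027 + 0.095 + 0.093 + 0.034 = 0.249.
P(Dose=20mg) = 0.093 + 0.035 + 0.029 + 0.044 = 0.201.
P(Dose ∈ {0mg, 10mg, 20mg}) = 0.184 + 0.249 + 0.201 = 0.634; P(Effect=severe, Dose ∈ {0mg, 10mg, 20mg}) = 0.042 + 0.034 + 0.044 = 0.120.
P(Effect=severe | Dose ∈ {0mg, 10mg, 20mg}) = 0.120/0.634 = 0.18927.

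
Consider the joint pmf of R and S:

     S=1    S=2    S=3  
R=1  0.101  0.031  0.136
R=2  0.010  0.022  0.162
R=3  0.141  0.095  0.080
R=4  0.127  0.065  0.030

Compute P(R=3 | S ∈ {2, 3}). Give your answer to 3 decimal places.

0.282

P(S=2) = 0.031 + 0.022 + 0.095 + 0.065 = 0.213.
P(S=3) = 0.136 + 0.162 + 0.080 + 0.030 = 0.408.
P(S ∈ {2, 3}) = 0.213 + 0.408 = 0.621; P(R=3, S ∈ {2, 3}) = 0.095 + 0.080 = 0.175.
P(R=3 | S ∈ {2, 3}) = 0.175/0.621 = 0.282.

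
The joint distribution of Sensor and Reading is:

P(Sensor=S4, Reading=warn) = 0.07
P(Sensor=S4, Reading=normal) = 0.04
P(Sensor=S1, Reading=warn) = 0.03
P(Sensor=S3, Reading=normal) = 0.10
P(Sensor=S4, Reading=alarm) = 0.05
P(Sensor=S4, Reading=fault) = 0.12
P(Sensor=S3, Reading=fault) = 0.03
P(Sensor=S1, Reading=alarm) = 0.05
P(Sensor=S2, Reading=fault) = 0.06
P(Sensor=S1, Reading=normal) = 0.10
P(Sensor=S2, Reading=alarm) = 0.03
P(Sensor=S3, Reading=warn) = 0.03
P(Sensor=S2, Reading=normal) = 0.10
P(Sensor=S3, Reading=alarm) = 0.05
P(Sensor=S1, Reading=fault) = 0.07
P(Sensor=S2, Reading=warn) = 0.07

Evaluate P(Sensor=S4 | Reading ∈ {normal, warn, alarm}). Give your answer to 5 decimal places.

P(Reading=normal) = 0.10 + 0.10 + 0.10 + 0.04 = 0.34.
P(Reading=warn) = 0.03 + 0.07 + 0.03 + 0.07 = 0.20.
P(Reading=alarm) = 0.05 + 0.03 + 0.05 + 0.05 = 0.18.
P(Reading ∈ {normal, warn, alarm}) = 0.34 + 0.20 + 0.18 = 0.72; P(Sensor=S4, Reading ∈ {normal, warn, alarm}) = 0.04 + 0.07 + 0.05 = 0.16.
P(Sensor=S4 | Reading ∈ {normal, warn, alarm}) = 0.16/0.72 = 0.22222.

0.22222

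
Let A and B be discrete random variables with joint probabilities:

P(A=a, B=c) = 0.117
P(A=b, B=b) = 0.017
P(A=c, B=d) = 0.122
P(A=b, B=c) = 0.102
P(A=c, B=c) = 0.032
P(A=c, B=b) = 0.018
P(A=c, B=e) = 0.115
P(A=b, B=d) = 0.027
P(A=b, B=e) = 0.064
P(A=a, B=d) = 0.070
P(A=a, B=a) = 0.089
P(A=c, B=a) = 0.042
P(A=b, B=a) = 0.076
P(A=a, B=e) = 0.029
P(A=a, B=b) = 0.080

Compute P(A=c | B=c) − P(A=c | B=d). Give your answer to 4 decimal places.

P(B=c) = 0.117 + 0.102 + 0.032 = 0.251; P(A=c | B=c) = 0.032/0.251 = 0.12749.
P(B=d) = 0.070 + 0.027 + 0.122 = 0.219; P(A=c | B=d) = 0.122/0.219 = 0.55708.
Difference = -0.4296.

-0.4296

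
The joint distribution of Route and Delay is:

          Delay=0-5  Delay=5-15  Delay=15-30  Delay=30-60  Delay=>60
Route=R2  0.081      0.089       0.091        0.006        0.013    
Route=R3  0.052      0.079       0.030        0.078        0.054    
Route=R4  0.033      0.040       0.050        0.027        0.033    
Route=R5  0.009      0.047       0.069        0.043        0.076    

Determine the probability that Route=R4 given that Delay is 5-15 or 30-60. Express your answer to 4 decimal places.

P(Delay=5-15) = 0.089 + 0.079 + 0.040 + 0.047 = 0.255.
P(Delay=30-60) = 0.006 + 0.078 + 0.027 + 0.043 = 0.154.
P(Delay ∈ {5-15, 30-60}) = 0.255 + 0.154 = 0.409; P(Route=R4, Delay ∈ {5-15, 30-60}) = 0.040 + 0.027 = 0.067.
P(Route=R4 | Delay ∈ {5-15, 30-60}) = 0.067/0.409 = 0.1638.

0.1638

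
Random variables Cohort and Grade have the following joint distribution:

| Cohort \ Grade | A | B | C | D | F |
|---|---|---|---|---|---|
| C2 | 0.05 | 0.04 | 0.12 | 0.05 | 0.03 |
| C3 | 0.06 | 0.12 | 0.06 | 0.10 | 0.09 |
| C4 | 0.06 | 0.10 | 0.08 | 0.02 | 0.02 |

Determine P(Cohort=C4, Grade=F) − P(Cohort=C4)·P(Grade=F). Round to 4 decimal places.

-0.0192

P(Cohort=C4) = 0.06 + 0.10 + 0.08 + 0.02 + 0.02 = 0.28.
P(Grade=F) = 0.03 + 0.09 + 0.02 = 0.14.
P(Cohort=C4, Grade=F) − P(Cohort=C4)P(Grade=F) = 0.02 − 0.28×0.14 = -0.0192.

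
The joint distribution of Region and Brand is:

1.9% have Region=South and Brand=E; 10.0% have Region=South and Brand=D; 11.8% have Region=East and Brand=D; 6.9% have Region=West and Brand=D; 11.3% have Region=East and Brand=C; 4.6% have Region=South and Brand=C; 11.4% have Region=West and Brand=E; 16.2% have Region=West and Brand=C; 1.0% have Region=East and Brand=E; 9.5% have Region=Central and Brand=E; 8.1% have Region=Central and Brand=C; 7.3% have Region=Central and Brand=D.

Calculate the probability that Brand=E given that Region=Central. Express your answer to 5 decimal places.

P(Region=Central) = 0.081 + 0.073 + 0.095 = 0.249.
P(Brand=E | Region=Central) = 0.095/0.249 = 0.38153.

0.38153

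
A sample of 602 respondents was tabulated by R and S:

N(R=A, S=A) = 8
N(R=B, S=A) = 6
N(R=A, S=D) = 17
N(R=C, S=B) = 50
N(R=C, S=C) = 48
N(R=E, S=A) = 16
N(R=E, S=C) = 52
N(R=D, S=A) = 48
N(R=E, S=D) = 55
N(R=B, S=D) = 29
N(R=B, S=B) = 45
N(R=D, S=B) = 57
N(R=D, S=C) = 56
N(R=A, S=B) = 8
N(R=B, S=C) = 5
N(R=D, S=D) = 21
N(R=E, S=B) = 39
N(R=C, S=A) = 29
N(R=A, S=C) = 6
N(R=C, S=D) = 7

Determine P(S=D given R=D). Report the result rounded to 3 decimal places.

Total with R=D: 48 + 57 + 56 + 21 = 182.
P(S=D | R=D) = 21/182 = 0.115.

0.115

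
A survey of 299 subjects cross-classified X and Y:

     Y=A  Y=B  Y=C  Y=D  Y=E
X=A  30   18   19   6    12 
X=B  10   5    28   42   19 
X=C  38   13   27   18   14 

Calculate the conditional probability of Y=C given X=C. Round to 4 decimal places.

Total with X=C: 38 + 13 + 27 + 18 + 14 = 110.
P(Y=C | X=C) = 27/110 = 0.2455.

0.2455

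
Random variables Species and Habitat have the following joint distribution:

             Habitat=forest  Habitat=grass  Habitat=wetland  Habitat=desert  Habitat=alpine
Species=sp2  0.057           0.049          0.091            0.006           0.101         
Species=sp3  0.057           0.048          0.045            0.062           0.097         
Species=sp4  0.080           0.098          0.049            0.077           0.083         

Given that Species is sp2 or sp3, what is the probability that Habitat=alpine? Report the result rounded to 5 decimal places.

P(Species=sp2) = 0.057 + 0.049 + 0.091 + 0.006 + 0.101 = 0.304.
P(Species=sp3) = 0.057 + 0.048 + 0.045 + 0.062 + 0.097 = 0.309.
P(Species ∈ {sp2, sp3}) = 0.304 + 0.309 = 0.613; P(Habitat=alpine, Species ∈ {sp2, sp3}) = 0.101 + 0.097 = 0.198.
P(Habitat=alpine | Species ∈ {sp2, sp3}) = 0.198/0.613 = 0.32300.

0.32300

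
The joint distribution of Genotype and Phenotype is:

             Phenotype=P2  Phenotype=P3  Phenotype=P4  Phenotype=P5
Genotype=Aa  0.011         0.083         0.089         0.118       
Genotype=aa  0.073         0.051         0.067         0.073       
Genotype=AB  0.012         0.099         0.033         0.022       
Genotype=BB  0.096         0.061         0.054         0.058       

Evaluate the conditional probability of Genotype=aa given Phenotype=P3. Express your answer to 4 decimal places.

P(Phenotype=P3) = 0.083 + 0.051 + 0.099 + 0.061 = 0.294.
P(Genotype=aa | Phenotype=P3) = 0.051/0.294 = 0.1735.

0.1735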